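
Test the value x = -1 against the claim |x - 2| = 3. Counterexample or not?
Substitute x = -1 into the relation:
x = -1: LHS = |(-1) - 2| = |-3| = 3; 3 = 3 — holds

The claim holds here, so x = -1 is not a counterexample. (A counterexample exists elsewhere, e.g. x = 0.)

Answer: No, x = -1 is not a counterexample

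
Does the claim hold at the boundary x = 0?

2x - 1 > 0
x = 0: LHS = 2·0 - 1 = -1; -1 > 0 — FAILS

The relation fails at x = 0, so x = 0 is a counterexample.

Answer: No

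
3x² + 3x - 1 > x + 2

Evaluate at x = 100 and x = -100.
x = 100: LHS = 3·100² + 3·100 - 1 = 30299, RHS = 100 + 2 = 102; 30299 > 102 — holds
x = -100: LHS = 3·(-100)² + 3·(-100) - 1 = 29699, RHS = (-100) + 2 = -98; 29699 > -98 — holds

Answer: Yes, holds for both x = 100 and x = -100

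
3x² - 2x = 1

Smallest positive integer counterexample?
Testing positive integers:
x = 1: LHS = 3·1² - 2·1 = 1; 1 = 1 — holds
x = 2: LHS = 3·2² - 2·2 = 8; 8 = 1 — FAILS  ← smallest positive counterexample

Answer: x = 2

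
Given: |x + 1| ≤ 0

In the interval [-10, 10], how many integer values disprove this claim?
Counterexamples in [-10, 10]: {-10, -9, -8, -7, -6, -5, -4, -3, -2, 0, 1, 2, 3, 4, 5, 6, 7, 8, 9, 10}.

Counting them gives 20 values.

Answer: 20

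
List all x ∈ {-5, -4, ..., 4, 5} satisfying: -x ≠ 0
Holds for: {-5, -4, -3, -2, -1, 1, 2, 3, 4, 5}
Fails for: {0}

Answer: {-5, -4, -3, -2, -1, 1, 2, 3, 4, 5}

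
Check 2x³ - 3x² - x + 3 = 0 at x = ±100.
x = 100: LHS = 2·100³ - 3·100² - 100 + 3 = 1969903; 1969903 = 0 — FAILS
x = -100: LHS = 2·(-100)³ - 3·(-100)² - (-100) + 3 = -2029897; -2029897 = 0 — FAILS

Answer: No, fails for both x = 100 and x = -100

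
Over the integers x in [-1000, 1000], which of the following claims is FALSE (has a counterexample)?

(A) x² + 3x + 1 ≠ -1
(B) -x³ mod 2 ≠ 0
(A) x = -1: LHS = (-1)² + 3·(-1) + 1 = -1; -1 ≠ -1 — FAILS
(B) x = 0: LHS = (-0³) mod 2 = 0 mod 2 = 0; 0 ≠ 0 — FAILS

Answer: Both A and B are false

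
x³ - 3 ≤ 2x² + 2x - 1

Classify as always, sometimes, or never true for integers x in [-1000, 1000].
Holds at x = 0: LHS = 0³ - 3 = -3, RHS = 2·0² + 2·0 - 1 = -1; -3 ≤ -1 — holds
Fails at x = 3: LHS = 3³ - 3 = 24, RHS = 2·3² + 2·3 - 1 = 23; 24 ≤ 23 — FAILS
It is satisfied by some integers in the range but not all.

Answer: Sometimes true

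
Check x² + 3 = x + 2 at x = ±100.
x = 100: LHS = 100² + 3 = 10003, RHS = 100 + 2 = 102; 10003 = 102 — FAILS
x = -100: LHS = (-100)² + 3 = 10003, RHS = (-100) + 2 = -98; 10003 = -98 — FAILS

Answer: No, fails for both x = 100 and x = -100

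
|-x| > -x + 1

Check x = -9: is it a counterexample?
Substitute x = -9 into the relation:
x = -9: LHS = |-(-9)| = |9| = 9, RHS = -(-9) + 1 = 10; 9 > 10 — FAILS

Since the claim fails at x = -9, this value is a counterexample.

Answer: Yes, x = -9 is a counterexample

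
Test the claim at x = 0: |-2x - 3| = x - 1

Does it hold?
x = 0: LHS = |-2·0 - 3| = |-3| = 3, RHS = 0 - 1 = -1; 3 = -1 — FAILS

The relation fails at x = 0, so x = 0 is a counterexample.

Answer: No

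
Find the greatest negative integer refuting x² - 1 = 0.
Testing negative integers from -1 downward:
x = -1: LHS = (-1)² - 1 = 0; 0 = 0 — holds
x = -2: LHS = (-2)² - 1 = 3; 3 = 0 — FAILS  ← closest negative counterexample to 0

Answer: x = -2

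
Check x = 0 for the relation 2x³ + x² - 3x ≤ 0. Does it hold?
x = 0: LHS = 2·0³ + 0² - 3·0 = 0; 0 ≤ 0 — holds

The relation is satisfied at x = 0.

Answer: Yes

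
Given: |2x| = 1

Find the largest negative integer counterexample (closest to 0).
Testing negative integers from -1 downward:
x = -1: LHS = |2·(-1)| = |-2| = 2; 2 = 1 — FAILS  ← closest negative counterexample to 0

Answer: x = -1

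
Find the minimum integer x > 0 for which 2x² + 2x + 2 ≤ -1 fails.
Testing positive integers:
x = 1: LHS = 2·1² + 2·1 + 2 = 6; 6 ≤ -1 — FAILS  ← smallest positive counterexample

Answer: x = 1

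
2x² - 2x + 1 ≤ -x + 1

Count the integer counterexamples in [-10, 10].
Counterexamples in [-10, 10]: {-10, -9, -8, -7, -6, -5, -4, -3, -2, -1, 1, 2, 3, 4, 5, 6, 7, 8, 9, 10}.

Counting them gives 20 values.

Answer: 20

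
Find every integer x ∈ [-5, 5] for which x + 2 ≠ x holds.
Over all integers in [-5, 5], LHS − RHS is always positive; it is smallest at x = 0, where it equals 2:
x = 0: LHS = 0 + 2 = 2; 2 ≠ 0 — holds
At the ends of the range:
x = -5: LHS = (-5) + 2 = -3; -3 ≠ -5 — holds
x = 5: LHS = 5 + 2 = 7; 7 ≠ 5 — holds
Hence LHS − RHS is never 0, i.e. the two sides are never equal, so the relation holds for every integer in [-5, 5].

Answer: All integers in [-5, 5]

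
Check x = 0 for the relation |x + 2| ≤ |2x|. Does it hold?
x = 0: LHS = |0 + 2| = |2| = 2, RHS = |2·0| = |0| = 0; 2 ≤ 0 — FAILS

The relation fails at x = 0, so x = 0 is a counterexample.

Answer: No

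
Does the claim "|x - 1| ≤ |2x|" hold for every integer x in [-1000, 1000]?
The claim fails at x = 0:
x = 0: LHS = |0 - 1| = |-1| = 1, RHS = |2·0| = |0| = 0; 1 ≤ 0 — FAILS

Because a single integer refutes it, the statement is false.

Answer: False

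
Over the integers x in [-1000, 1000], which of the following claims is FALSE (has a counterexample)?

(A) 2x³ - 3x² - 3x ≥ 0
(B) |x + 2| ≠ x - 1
(A) x = 1: LHS = 2·1³ - 3·1² - 3·1 = -4; -4 ≥ 0 — FAILS

(B) Over all integers in [-1000, 1000], LHS − RHS is always positive; it is smallest at x = 0, where it equals 3:
x = 0: LHS = |0 + 2| = |2| = 2, RHS = 0 - 1 = -1; 2 ≠ -1 — holds
At the ends of the range:
x = -1000: LHS = |(-1000) + 2| = |-998| = 998, RHS = (-1000) - 1 = -1001; 998 ≠ -1001 — holds
x = 1000: LHS = |1000 + 2| = |1002| = 1002, RHS = 1000 - 1 = 999; 1002 ≠ 999 — holds
Hence LHS − RHS is never 0, i.e. the two sides are never equal, so the relation holds for every integer in [-1000, 1000].

Only (A) has a counterexample.

Answer: A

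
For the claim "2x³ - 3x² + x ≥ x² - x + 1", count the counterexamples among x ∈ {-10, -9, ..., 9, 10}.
Counterexamples in [-10, 10]: {-10, -9, -8, -7, -6, -5, -4, -3, -2, -1, 0, 1}.

Counting them gives 12 values.

Answer: 12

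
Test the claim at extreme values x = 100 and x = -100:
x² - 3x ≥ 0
x = 100: LHS = 100² - 3·100 = 9700; 9700 ≥ 0 — holds
x = -100: LHS = (-100)² - 3·(-100) = 10300; 10300 ≥ 0 — holds

Answer: Yes, holds for both x = 100 and x = -100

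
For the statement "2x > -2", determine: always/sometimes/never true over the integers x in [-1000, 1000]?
Holds at x = 0: LHS = 2·0 = 0; 0 > -2 — holds
Fails at x = -1: LHS = 2·(-1) = -2; -2 > -2 — FAILS
It is satisfied by some integers in the range but not all.

Answer: Sometimes true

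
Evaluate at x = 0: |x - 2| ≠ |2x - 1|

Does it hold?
x = 0: LHS = |0 - 2| = |-2| = 2, RHS = |2·0 - 1| = |-1| = 1; 2 ≠ 1 — holds

The relation is satisfied at x = 0.

Answer: Yes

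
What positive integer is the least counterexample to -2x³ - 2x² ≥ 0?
Testing positive integers:
x = 1: LHS = -2·1³ - 2·1² = -4; -4 ≥ 0 — FAILS  ← smallest positive counterexample

Answer: x = 1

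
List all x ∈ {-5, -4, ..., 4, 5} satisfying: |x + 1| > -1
An absolute value is never negative, so the left side is ≥ 0 for every x, while the right side is -1. Tightest case in [-5, 5] is x = -1:
x = -1: LHS = |(-1) + 1| = |0| = 0; 0 > -1 — holds
Hence LHS − RHS is never zero or negative, i.e. LHS > RHS throughout, so the relation holds for every integer in [-5, 5].

Answer: All integers in [-5, 5]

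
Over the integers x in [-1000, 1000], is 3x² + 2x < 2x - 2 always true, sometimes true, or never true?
Over all integers in [-1000, 1000], LHS − RHS is smallest at x = 0, where it equals 2:
x = 0: LHS = 3·0² + 2·0 = 0, RHS = 2·0 - 2 = -2; 0 < -2 — FAILS
At the ends of the range:
x = -1000: LHS = 3·(-1000)² + 2·(-1000) = 2998000, RHS = 2·(-1000) - 2 = -2002; 2998000 < -2002 — FAILS
x = 1000: LHS = 3·1000² + 2·1000 = 3002000, RHS = 2·1000 - 2 = 1998; 3002000 < 1998 — FAILS
Hence LHS − RHS is never negative, i.e. LHS ≥ RHS throughout, so the claimed relation (<) fails for every integer in [-1000, 1000].

No integer in the range satisfies it.

Answer: Never true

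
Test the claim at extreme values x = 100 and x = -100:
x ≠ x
x = 100: 100 ≠ 100 — FAILS
x = -100: -100 ≠ -100 — FAILS

Answer: No, fails for both x = 100 and x = -100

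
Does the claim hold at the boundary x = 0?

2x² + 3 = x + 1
x = 0: LHS = 2·0² + 3 = 3, RHS = 0 + 1 = 1; 3 = 1 — FAILS

The relation fails at x = 0, so x = 0 is a counterexample.

Answer: No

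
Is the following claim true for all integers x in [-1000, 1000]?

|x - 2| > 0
The claim fails at x = 2:
x = 2: LHS = |2 - 2| = |0| = 0; 0 > 0 — FAILS

Because a single integer refutes it, the statement is false.

Answer: False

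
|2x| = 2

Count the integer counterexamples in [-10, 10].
Counterexamples in [-10, 10]: {-10, -9, -8, -7, -6, -5, -4, -3, -2, 0, 2, 3, 4, 5, 6, 7, 8, 9, 10}.

Counting them gives 19 values.

Answer: 19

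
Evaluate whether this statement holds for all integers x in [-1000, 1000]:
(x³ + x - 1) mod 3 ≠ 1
The claim fails at x = 1:
x = 1: LHS = (1³ + 1 - 1) mod 3 = 1 mod 3 = 1; 1 ≠ 1 — FAILS

Because a single integer refutes it, the statement is false.

Answer: False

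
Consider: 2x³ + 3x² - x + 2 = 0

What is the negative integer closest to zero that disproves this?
Testing negative integers from -1 downward:
x = -1: LHS = 2·(-1)³ + 3·(-1)² - (-1) + 2 = 4; 4 = 0 — FAILS  ← closest negative counterexample to 0

Answer: x = -1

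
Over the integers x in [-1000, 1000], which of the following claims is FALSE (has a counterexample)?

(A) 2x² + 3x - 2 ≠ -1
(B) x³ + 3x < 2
(A) Track d = LHS − RHS over the integers in [-1000, 1000]. Equality would need d = 0, but d changes sign only between consecutive integers, jumping over 0:
x = -2: LHS = 2·(-2)² + 3·(-2) - 2 = 0; 0 ≠ -1 — holds  (d = 1)
x = -1: LHS = 2·(-1)² + 3·(-1) - 2 = -3; -3 ≠ -1 — holds  (d = -2)
x = 0: LHS = 2·0² + 3·0 - 2 = -2; -2 ≠ -1 — holds  (d = -1)
x = 1: LHS = 2·1² + 3·1 - 2 = 3; 3 ≠ -1 — holds  (d = 4)
Away from these crossings d keeps a constant sign, and checking every integer in [-1000, 1000] confirms d ≠ 0 throughout. Hence the two sides are never equal, so the relation holds for every integer in [-1000, 1000].

(B) x = 1: LHS = 1³ + 3·1 = 4; 4 < 2 — FAILS

Only (B) has a counterexample.

Answer: B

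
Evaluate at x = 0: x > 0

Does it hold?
x = 0: 0 > 0 — FAILS

The relation fails at x = 0, so x = 0 is a counterexample.

Answer: No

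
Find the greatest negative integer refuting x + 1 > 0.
Testing negative integers from -1 downward:
x = -1: LHS = (-1) + 1 = 0; 0 > 0 — FAILS  ← closest negative counterexample to 0

Answer: x = -1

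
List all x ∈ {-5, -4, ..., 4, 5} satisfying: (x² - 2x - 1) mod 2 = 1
Holds for: {-4, -2, 0, 2, 4}
Fails for: {-5, -3, -1, 1, 3, 5}

Answer: {-4, -2, 0, 2, 4}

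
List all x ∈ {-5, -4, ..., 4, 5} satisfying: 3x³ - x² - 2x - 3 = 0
Track d = LHS − RHS over the integers in [-5, 5]. Equality would need d = 0, but d changes sign only between consecutive integers, jumping over 0:
x = 1: LHS = 3·1³ - 1² - 2·1 - 3 = -3; -3 = 0 — FAILS  (d = -3)
x = 2: LHS = 3·2³ - 2² - 2·2 - 3 = 13; 13 = 0 — FAILS  (d = 13)
Away from these crossings d keeps a constant sign, and checking every integer in [-5, 5] confirms d ≠ 0 throughout. Hence the two sides are never equal, so the claimed relation (=) fails for every integer in [-5, 5].

Answer: None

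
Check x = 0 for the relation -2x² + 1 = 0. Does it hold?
x = 0: LHS = -2·0² + 1 = 1; 1 = 0 — FAILS

The relation fails at x = 0, so x = 0 is a counterexample.

Answer: No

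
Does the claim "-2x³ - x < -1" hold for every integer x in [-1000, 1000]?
The claim fails at x = 0:
x = 0: LHS = -2·0³ - 0 = 0; 0 < -1 — FAILS

Because a single integer refutes it, the statement is false.

Answer: False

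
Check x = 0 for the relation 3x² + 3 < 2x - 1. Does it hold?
x = 0: LHS = 3·0² + 3 = 3, RHS = 2·0 - 1 = -1; 3 < -1 — FAILS

The relation fails at x = 0, so x = 0 is a counterexample.

Answer: No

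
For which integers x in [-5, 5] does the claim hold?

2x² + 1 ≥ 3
Holds for: {-5, -4, -3, -2, -1, 1, 2, 3, 4, 5}
Fails for: {0}

Answer: {-5, -4, -3, -2, -1, 1, 2, 3, 4, 5}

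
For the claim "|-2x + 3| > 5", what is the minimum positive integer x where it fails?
Testing positive integers:
x = 1: LHS = |-2·1 + 3| = |1| = 1; 1 > 5 — FAILS  ← smallest positive counterexample

Answer: x = 1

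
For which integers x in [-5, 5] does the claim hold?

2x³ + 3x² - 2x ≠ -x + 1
Track d = LHS − RHS over the integers in [-5, 5]. Equality would need d = 0, but d changes sign only between consecutive integers, jumping over 0:
x = -2: LHS = 2·(-2)³ + 3·(-2)² - 2·(-2) = 0, RHS = -(-2) + 1 = 3; 0 ≠ 3 — holds  (d = -3)
x = -1: LHS = 2·(-1)³ + 3·(-1)² - 2·(-1) = 3, RHS = -(-1) + 1 = 2; 3 ≠ 2 — holds  (d = 1)
x = -1: LHS = 2·(-1)³ + 3·(-1)² - 2·(-1) = 3, RHS = -(-1) + 1 = 2; 3 ≠ 2 — holds  (d = 1)
x = 0: LHS = 2·0³ + 3·0² - 2·0 = 0, RHS = -0 + 1 = 1; 0 ≠ 1 — holds  (d = -1)
x = 0: LHS = 2·0³ + 3·0² - 2·0 = 0, RHS = -0 + 1 = 1; 0 ≠ 1 — holds  (d = -1)
x = 1: LHS = 2·1³ + 3·1² - 2·1 = 3, RHS = -1 + 1 = 0; 3 ≠ 0 — holds  (d = 3)
Away from these crossings d keeps a constant sign, and checking every integer in [-5, 5] confirms d ≠ 0 throughout. Hence the two sides are never equal, so the relation holds for every integer in [-5, 5].

Answer: All integers in [-5, 5]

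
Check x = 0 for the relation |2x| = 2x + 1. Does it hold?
x = 0: LHS = |2·0| = |0| = 0, RHS = 2·0 + 1 = 1; 0 = 1 — FAILS

The relation fails at x = 0, so x = 0 is a counterexample.

Answer: No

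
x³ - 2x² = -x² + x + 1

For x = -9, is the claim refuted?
Substitute x = -9 into the relation:
x = -9: LHS = (-9)³ - 2·(-9)² = -891, RHS = -(-9)² + (-9) + 1 = -89; -891 = -89 — FAILS

Since the claim fails at x = -9, this value is a counterexample.

Answer: Yes, x = -9 is a counterexample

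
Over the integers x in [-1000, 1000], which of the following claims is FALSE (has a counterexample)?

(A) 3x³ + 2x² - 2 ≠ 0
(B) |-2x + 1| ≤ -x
(A) Track d = LHS − RHS over the integers in [-1000, 1000]. Equality would need d = 0, but d changes sign only between consecutive integers, jumping over 0:
x = 0: LHS = 3·0³ + 2·0² - 2 = -2; -2 ≠ 0 — holds  (d = -2)
x = 1: LHS = 3·1³ + 2·1² - 2 = 3; 3 ≠ 0 — holds  (d = 3)
Away from these crossings d keeps a constant sign, and checking every integer in [-1000, 1000] confirms d ≠ 0 throughout. Hence the two sides are never equal, so the relation holds for every integer in [-1000, 1000].

(B) x = 0: LHS = |-2·0 + 1| = |1| = 1, RHS = -0 = 0; 1 ≤ 0 — FAILS

Only (B) has a counterexample.

Answer: B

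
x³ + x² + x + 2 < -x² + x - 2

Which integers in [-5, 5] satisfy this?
Holds for: {-5, -4, -3}
Fails for: {-2, -1, 0, 1, 2, 3, 4, 5}

Answer: {-5, -4, -3}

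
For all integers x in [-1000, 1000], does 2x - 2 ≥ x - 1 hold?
The claim fails at x = 0:
x = 0: LHS = 2·0 - 2 = -2, RHS = 0 - 1 = -1; -2 ≥ -1 — FAILS

Because a single integer refutes it, the statement is false.

Answer: False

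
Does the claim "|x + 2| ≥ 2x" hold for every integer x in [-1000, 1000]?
The claim fails at x = 3:
x = 3: LHS = |3 + 2| = |5| = 5, RHS = 2·3 = 6; 5 ≥ 6 — FAILS

Because a single integer refutes it, the statement is false.

Answer: False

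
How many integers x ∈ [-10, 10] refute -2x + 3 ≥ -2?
Counterexamples in [-10, 10]: {3, 4, 5, 6, 7, 8, 9, 10}.

Counting them gives 8 values.

Answer: 8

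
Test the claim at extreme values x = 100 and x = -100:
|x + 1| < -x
x = 100: LHS = |100 + 1| = |101| = 101; 101 < -100 — FAILS
x = -100: LHS = |(-100) + 1| = |-99| = 99, RHS = -(-100) = 100; 99 < 100 — holds

Answer: Partially: fails for x = 100, holds for x = -100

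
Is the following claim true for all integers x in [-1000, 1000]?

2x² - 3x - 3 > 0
The claim fails at x = 0:
x = 0: LHS = 2·0² - 3·0 - 3 = -3; -3 > 0 — FAILS

Because a single integer refutes it, the statement is false.

Answer: False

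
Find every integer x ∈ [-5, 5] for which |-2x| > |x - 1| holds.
Holds for: {-5, -4, -3, -2, 1, 2, 3, 4, 5}
Fails for: {-1, 0}

Answer: {-5, -4, -3, -2, 1, 2, 3, 4, 5}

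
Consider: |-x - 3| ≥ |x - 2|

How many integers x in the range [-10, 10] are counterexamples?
Counterexamples in [-10, 10]: {-10, -9, -8, -7, -6, -5, -4, -3, -2, -1}.

Counting them gives 10 values.

Answer: 10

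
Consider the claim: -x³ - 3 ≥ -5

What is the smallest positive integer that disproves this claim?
Testing positive integers:
x = 1: LHS = -1³ - 3 = -4; -4 ≥ -5 — holds
x = 2: LHS = -2³ - 3 = -11; -11 ≥ -5 — FAILS  ← smallest positive counterexample

Answer: x = 2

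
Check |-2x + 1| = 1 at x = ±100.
x = 100: LHS = |-2·100 + 1| = |-199| = 199; 199 = 1 — FAILS
x = -100: LHS = |-2·(-100) + 1| = |201| = 201; 201 = 1 — FAILS

Answer: No, fails for both x = 100 and x = -100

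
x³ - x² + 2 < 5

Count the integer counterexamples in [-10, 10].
Counterexamples in [-10, 10]: {2, 3, 4, 5, 6, 7, 8, 9, 10}.

Counting them gives 9 values.

Answer: 9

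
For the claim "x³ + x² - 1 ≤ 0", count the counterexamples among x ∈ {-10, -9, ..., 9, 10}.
Counterexamples in [-10, 10]: {1, 2, 3, 4, 5, 6, 7, 8, 9, 10}.

Counting them gives 10 values.

Answer: 10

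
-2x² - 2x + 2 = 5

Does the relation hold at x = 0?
x = 0: LHS = -2·0² - 2·0 + 2 = 2; 2 = 5 — FAILS

The relation fails at x = 0, so x = 0 is a counterexample.

Answer: No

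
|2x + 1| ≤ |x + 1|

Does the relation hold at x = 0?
x = 0: LHS = |2·0 + 1| = |1| = 1, RHS = |0 + 1| = |1| = 1; 1 ≤ 1 — holds

The relation is satisfied at x = 0.

Answer: Yes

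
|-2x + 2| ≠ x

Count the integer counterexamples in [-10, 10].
Counterexamples in [-10, 10]: {2}.

Counting them gives 1 values.

Answer: 1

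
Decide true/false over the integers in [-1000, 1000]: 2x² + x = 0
The claim fails at x = 1:
x = 1: LHS = 2·1² + 1 = 3; 3 = 0 — FAILS

Because a single integer refutes it, the statement is false.

Answer: False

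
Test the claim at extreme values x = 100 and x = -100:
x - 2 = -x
x = 100: LHS = 100 - 2 = 98; 98 = -100 — FAILS
x = -100: LHS = (-100) - 2 = -102, RHS = -(-100) = 100; -102 = 100 — FAILS

Answer: No, fails for both x = 100 and x = -100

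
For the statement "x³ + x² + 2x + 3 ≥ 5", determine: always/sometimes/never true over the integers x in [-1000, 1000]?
Holds at x = 1: LHS = 1³ + 1² + 2·1 + 3 = 7; 7 ≥ 5 — holds
Fails at x = 0: LHS = 0³ + 0² + 2·0 + 3 = 3; 3 ≥ 5 — FAILS
It is satisfied by some integers in the range but not all.

Answer: Sometimes true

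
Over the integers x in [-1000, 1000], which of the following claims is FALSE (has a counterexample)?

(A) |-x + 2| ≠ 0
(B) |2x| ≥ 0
(A) x = 2: LHS = |-2 + 2| = |0| = 0; 0 ≠ 0 — FAILS

(B) An absolute value is never negative, so the left side is ≥ 0 for every x, while the right side is 0. Tightest case in [-1000, 1000] is x = 0:
x = 0: LHS = |2·0| = |0| = 0; 0 ≥ 0 — holds
Hence LHS − RHS is never negative, i.e. LHS ≥ RHS throughout, so the relation holds for every integer in [-1000, 1000].

Only (A) has a counterexample.

Answer: A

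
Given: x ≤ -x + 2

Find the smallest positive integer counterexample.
Testing positive integers:
x = 1: RHS = -1 + 2 = 1; 1 ≤ 1 — holds
x = 2: RHS = -2 + 2 = 0; 2 ≤ 0 — FAILS  ← smallest positive counterexample

Answer: x = 2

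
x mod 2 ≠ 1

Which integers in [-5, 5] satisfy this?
Holds for: {-4, -2, 0, 2, 4}
Fails for: {-5, -3, -1, 1, 3, 5}

Answer: {-4, -2, 0, 2, 4}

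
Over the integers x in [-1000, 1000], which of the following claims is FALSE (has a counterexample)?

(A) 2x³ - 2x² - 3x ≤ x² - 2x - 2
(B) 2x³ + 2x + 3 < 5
(A) x = 0: LHS = 2·0³ - 2·0² - 3·0 = 0, RHS = 0² - 2·0 - 2 = -2; 0 ≤ -2 — FAILS
(B) x = 1: LHS = 2·1³ + 2·1 + 3 = 7; 7 < 5 — FAILS

Answer: Both A and B are false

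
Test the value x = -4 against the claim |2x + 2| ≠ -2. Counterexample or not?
Substitute x = -4 into the relation:
x = -4: LHS = |2·(-4) + 2| = |-6| = 6; 6 ≠ -2 — holds

The relation holds at x = -4, so it is not a counterexample.

Answer: No, x = -4 is not a counterexample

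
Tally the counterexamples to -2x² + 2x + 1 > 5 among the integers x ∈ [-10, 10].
Counterexamples in [-10, 10]: {-10, -9, -8, -7, -6, -5, -4, -3, -2, -1, 0, 1, 2, 3, 4, 5, 6, 7, 8, 9, 10}.

Counting them gives 21 values.

Answer: 21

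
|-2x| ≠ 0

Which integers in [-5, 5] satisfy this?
Holds for: {-5, -4, -3, -2, -1, 1, 2, 3, 4, 5}
Fails for: {0}

Answer: {-5, -4, -3, -2, -1, 1, 2, 3, 4, 5}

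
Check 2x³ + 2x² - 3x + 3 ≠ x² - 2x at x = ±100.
x = 100: LHS = 2·100³ + 2·100² - 3·100 + 3 = 2019703, RHS = 100² - 2·100 = 9800; 2019703 ≠ 9800 — holds
x = -100: LHS = 2·(-100)³ + 2·(-100)² - 3·(-100) + 3 = -1979697, RHS = (-100)² - 2·(-100) = 10200; -1979697 ≠ 10200 — holds

Answer: Yes, holds for both x = 100 and x = -100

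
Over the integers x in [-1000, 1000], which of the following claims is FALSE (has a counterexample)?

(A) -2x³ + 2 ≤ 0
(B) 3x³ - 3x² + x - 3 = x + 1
(A) x = 0: LHS = -2·0³ + 2 = 2; 2 ≤ 0 — FAILS
(B) x = 0: LHS = 3·0³ - 3·0² + 0 - 3 = -3, RHS = 0 + 1 = 1; -3 = 1 — FAILS

Answer: Both A and B are false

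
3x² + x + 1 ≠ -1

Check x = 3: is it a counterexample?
Substitute x = 3 into the relation:
x = 3: LHS = 3·3² + 3 + 1 = 31; 31 ≠ -1 — holds

The relation holds at x = 3, so it is not a counterexample.

Answer: No, x = 3 is not a counterexample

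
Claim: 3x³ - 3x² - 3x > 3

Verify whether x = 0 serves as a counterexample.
Substitute x = 0 into the relation:
x = 0: LHS = 3·0³ - 3·0² - 3·0 = 0; 0 > 3 — FAILS

Since the claim fails at x = 0, this value is a counterexample.

Answer: Yes, x = 0 is a counterexample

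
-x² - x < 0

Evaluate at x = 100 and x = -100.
x = 100: LHS = -100² - 100 = -10100; -10100 < 0 — holds
x = -100: LHS = -(-100)² - (-100) = -9900; -9900 < 0 — holds

Answer: Yes, holds for both x = 100 and x = -100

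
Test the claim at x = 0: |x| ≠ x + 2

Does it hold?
x = 0: LHS = |0| = 0, RHS = 0 + 2 = 2; 0 ≠ 2 — holds

The relation is satisfied at x = 0.

Answer: Yes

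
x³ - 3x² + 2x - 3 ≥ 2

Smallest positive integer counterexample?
Testing positive integers:
x = 1: LHS = 1³ - 3·1² + 2·1 - 3 = -3; -3 ≥ 2 — FAILS  ← smallest positive counterexample

Answer: x = 1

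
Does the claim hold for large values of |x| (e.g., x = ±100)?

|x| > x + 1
x = 100: LHS = |100| = 100, RHS = 100 + 1 = 101; 100 > 101 — FAILS
x = -100: LHS = |-100| = 100, RHS = (-100) + 1 = -99; 100 > -99 — holds

Answer: Partially: fails for x = 100, holds for x = -100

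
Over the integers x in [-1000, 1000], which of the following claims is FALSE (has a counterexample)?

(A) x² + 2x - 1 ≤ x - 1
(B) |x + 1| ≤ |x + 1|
(A) x = 1: LHS = 1² + 2·1 - 1 = 2, RHS = 1 - 1 = 0; 2 ≤ 0 — FAILS

(B) Over all integers in [-1000, 1000], LHS − RHS is largest at x = 0, where it equals 0:
x = 0: LHS = |0 + 1| = |1| = 1, RHS = |0 + 1| = |1| = 1; 1 ≤ 1 — holds
At the ends of the range:
x = -1000: LHS = |(-1000) + 1| = |-999| = 999, RHS = |(-1000) + 1| = |-999| = 999; 999 ≤ 999 — holds
x = 1000: LHS = |1000 + 1| = |1001| = 1001, RHS = |1000 + 1| = |1001| = 1001; 1001 ≤ 1001 — holds
Hence LHS − RHS is never positive, i.e. LHS ≤ RHS throughout, so the relation holds for every integer in [-1000, 1000].

Only (A) has a counterexample.

Answer: A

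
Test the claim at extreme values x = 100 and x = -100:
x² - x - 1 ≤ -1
x = 100: LHS = 100² - 100 - 1 = 9899; 9899 ≤ -1 — FAILS
x = -100: LHS = (-100)² - (-100) - 1 = 10099; 10099 ≤ -1 — FAILS

Answer: No, fails for both x = 100 and x = -100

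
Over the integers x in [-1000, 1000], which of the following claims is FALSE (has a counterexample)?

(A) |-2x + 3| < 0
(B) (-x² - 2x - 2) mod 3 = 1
(A) x = 0: LHS = |-2·0 + 3| = |3| = 3; 3 < 0 — FAILS
(B) x = -1: LHS = (-(-1)² - 2·(-1) - 2) mod 3 = (-1) mod 3 = 2; 2 = 1 — FAILS

Answer: Both A and B are false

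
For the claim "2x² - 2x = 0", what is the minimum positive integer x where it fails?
Testing positive integers:
x = 1: LHS = 2·1² - 2·1 = 0; 0 = 0 — holds
x = 2: LHS = 2·2² - 2·2 = 4; 4 = 0 — FAILS  ← smallest positive counterexample

Answer: x = 2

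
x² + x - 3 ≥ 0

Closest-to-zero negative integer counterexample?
Testing negative integers from -1 downward:
x = -1: LHS = (-1)² + (-1) - 3 = -3; -3 ≥ 0 — FAILS  ← closest negative counterexample to 0

Answer: x = -1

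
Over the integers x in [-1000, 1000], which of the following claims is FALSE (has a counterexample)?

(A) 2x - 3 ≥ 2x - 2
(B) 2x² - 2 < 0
(A) x = 0: LHS = 2·0 - 3 = -3, RHS = 2·0 - 2 = -2; -3 ≥ -2 — FAILS
(B) x = 1: LHS = 2·1² - 2 = 0; 0 < 0 — FAILS

Answer: Both A and B are false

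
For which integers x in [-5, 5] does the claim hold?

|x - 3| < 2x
Holds for: {2, 3, 4, 5}
Fails for: {-5, -4, -3, -2, -1, 0, 1}

Answer: {2, 3, 4, 5}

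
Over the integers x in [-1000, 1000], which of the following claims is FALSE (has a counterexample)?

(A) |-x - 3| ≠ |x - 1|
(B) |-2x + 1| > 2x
(A) x = -1: LHS = |-(-1) - 3| = |-2| = 2, RHS = |(-1) - 1| = |-2| = 2; 2 ≠ 2 — FAILS
(B) x = 1: LHS = |-2·1 + 1| = |-1| = 1, RHS = 2·1 = 2; 1 > 2 — FAILS

Answer: Both A and B are false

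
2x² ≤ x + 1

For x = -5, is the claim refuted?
Substitute x = -5 into the relation:
x = -5: LHS = 2·(-5)² = 50, RHS = (-5) + 1 = -4; 50 ≤ -4 — FAILS

Since the claim fails at x = -5, this value is a counterexample.

Answer: Yes, x = -5 is a counterexample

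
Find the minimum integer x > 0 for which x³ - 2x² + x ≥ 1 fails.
Testing positive integers:
x = 1: LHS = 1³ - 2·1² + 1 = 0; 0 ≥ 1 — FAILS  ← smallest positive counterexample

Answer: x = 1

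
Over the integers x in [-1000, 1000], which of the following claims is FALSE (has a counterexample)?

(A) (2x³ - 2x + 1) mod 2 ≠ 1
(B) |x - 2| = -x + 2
(A) x = 0: LHS = (2·0³ - 2·0 + 1) mod 2 = 1 mod 2 = 1; 1 ≠ 1 — FAILS
(B) x = 3: LHS = |3 - 2| = |1| = 1, RHS = -3 + 2 = -1; 1 = -1 — FAILS

Answer: Both A and B are false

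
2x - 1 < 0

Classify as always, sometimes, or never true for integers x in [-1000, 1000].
Holds at x = 0: LHS = 2·0 - 1 = -1; -1 < 0 — holds
Fails at x = 1: LHS = 2·1 - 1 = 1; 1 < 0 — FAILS
It is satisfied by some integers in the range but not all.

Answer: Sometimes true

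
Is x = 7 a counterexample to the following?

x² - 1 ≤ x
Substitute x = 7 into the relation:
x = 7: LHS = 7² - 1 = 48; 48 ≤ 7 — FAILS

Since the claim fails at x = 7, this value is a counterexample.

Answer: Yes, x = 7 is a counterexample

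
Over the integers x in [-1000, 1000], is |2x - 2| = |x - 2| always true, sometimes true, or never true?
Holds at x = 0: LHS = |2·0 - 2| = |-2| = 2, RHS = |0 - 2| = |-2| = 2; 2 = 2 — holds
Fails at x = 1: LHS = |2·1 - 2| = |0| = 0, RHS = |1 - 2| = |-1| = 1; 0 = 1 — FAILS
It is satisfied by some integers in the range but not all.

Answer: Sometimes true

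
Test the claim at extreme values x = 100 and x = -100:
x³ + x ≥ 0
x = 100: LHS = 100³ + 100 = 1000100; 1000100 ≥ 0 — holds
x = -100: LHS = (-100)³ + (-100) = -1000100; -1000100 ≥ 0 — FAILS

Answer: Partially: holds for x = 100, fails for x = -100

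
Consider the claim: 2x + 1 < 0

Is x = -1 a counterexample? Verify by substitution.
Substitute x = -1 into the relation:
x = -1: LHS = 2·(-1) + 1 = -1; -1 < 0 — holds

The claim holds here, so x = -1 is not a counterexample. (A counterexample exists elsewhere, e.g. x = 0.)

Answer: No, x = -1 is not a counterexample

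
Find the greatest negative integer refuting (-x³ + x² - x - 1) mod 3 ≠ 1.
Testing negative integers from -1 downward:
x = -1: LHS = (-(-1)³ + (-1)² - (-1) - 1) mod 3 = 2 mod 3 = 2; 2 ≠ 1 — holds
x = -2: LHS = (-(-2)³ + (-2)² - (-2) - 1) mod 3 = 13 mod 3 = 1; 1 ≠ 1 — FAILS  ← closest negative counterexample to 0

Answer: x = -2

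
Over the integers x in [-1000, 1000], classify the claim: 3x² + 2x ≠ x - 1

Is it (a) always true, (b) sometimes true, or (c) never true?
Over all integers in [-1000, 1000], LHS − RHS is always positive; it is smallest at x = 0, where it equals 1:
x = 0: LHS = 3·0² + 2·0 = 0, RHS = 0 - 1 = -1; 0 ≠ -1 — holds
At the ends of the range:
x = -1000: LHS = 3·(-1000)² + 2·(-1000) = 2998000, RHS = (-1000) - 1 = -1001; 2998000 ≠ -1001 — holds
x = 1000: LHS = 3·1000² + 2·1000 = 3002000, RHS = 1000 - 1 = 999; 3002000 ≠ 999 — holds
Hence LHS − RHS is never 0, i.e. the two sides are never equal, so the relation holds for every integer in [-1000, 1000].

No counterexample exists.

Answer: Always true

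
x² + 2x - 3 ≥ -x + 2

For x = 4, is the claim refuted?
Substitute x = 4 into the relation:
x = 4: LHS = 4² + 2·4 - 3 = 21, RHS = -4 + 2 = -2; 21 ≥ -2 — holds

The claim holds here, so x = 4 is not a counterexample. (A counterexample exists elsewhere, e.g. x = 0.)

Answer: No, x = 4 is not a counterexample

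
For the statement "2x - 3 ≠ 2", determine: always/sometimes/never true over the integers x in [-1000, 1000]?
Track d = LHS − RHS over the integers in [-1000, 1000]. Equality would need d = 0, but d changes sign only between consecutive integers, jumping over 0:
x = 2: LHS = 2·2 - 3 = 1; 1 ≠ 2 — holds  (d = -1)
x = 3: LHS = 2·3 - 3 = 3; 3 ≠ 2 — holds  (d = 1)
Away from these crossings d keeps a constant sign, and checking every integer in [-1000, 1000] confirms d ≠ 0 throughout. Hence the two sides are never equal, so the relation holds for every integer in [-1000, 1000].

No counterexample exists.

Answer: Always true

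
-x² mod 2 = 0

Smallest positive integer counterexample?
Testing positive integers:
x = 1: LHS = (-1²) mod 2 = (-1) mod 2 = 1; 1 = 0 — FAILS  ← smallest positive counterexample

Answer: x = 1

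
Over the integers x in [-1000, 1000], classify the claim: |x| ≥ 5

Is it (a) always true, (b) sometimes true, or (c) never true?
Holds at x = 5: LHS = |5| = 5; 5 ≥ 5 — holds
Fails at x = 0: LHS = |0| = 0; 0 ≥ 5 — FAILS
It is satisfied by some integers in the range but not all.

Answer: Sometimes true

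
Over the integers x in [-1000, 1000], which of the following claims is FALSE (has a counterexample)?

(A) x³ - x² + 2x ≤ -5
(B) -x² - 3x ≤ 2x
(A) x = 0: LHS = 0³ - 0² + 2·0 = 0; 0 ≤ -5 — FAILS
(B) x = -1: LHS = -(-1)² - 3·(-1) = 2, RHS = 2·(-1) = -2; 2 ≤ -2 — FAILS

Answer: Both A and B are false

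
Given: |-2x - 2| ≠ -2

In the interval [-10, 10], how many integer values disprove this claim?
An absolute value is never negative, so the left side is ≥ 0 for every x, while the right side is -2. Tightest case in [-10, 10] is x = -1:
x = -1: LHS = |-2·(-1) - 2| = |0| = 0; 0 ≠ -2 — holds
Hence LHS − RHS is never 0, i.e. the two sides are never equal, so the relation holds for every integer in [-10, 10].

No counterexample appears in that range.

Answer: 0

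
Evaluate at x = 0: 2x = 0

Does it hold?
x = 0: LHS = 2·0 = 0; 0 = 0 — holds

The relation is satisfied at x = 0.

Answer: Yes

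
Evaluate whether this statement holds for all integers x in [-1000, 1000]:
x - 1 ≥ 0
The claim fails at x = 0:
x = 0: LHS = 0 - 1 = -1; -1 ≥ 0 — FAILS

Because a single integer refutes it, the statement is false.

Answer: False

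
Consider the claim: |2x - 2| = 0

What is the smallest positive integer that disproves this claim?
Testing positive integers:
x = 1: LHS = |2·1 - 2| = |0| = 0; 0 = 0 — holds
x = 2: LHS = |2·2 - 2| = |2| = 2; 2 = 0 — FAILS  ← smallest positive counterexample

Answer: x = 2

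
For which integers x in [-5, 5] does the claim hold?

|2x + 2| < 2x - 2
Over all integers in [-5, 5], LHS − RHS is smallest at x = 0, where it equals 4:
x = 0: LHS = |2·0 + 2| = |2| = 2, RHS = 2·0 - 2 = -2; 2 < -2 — FAILS
At the ends of the range:
x = -5: LHS = |2·(-5) + 2| = |-8| = 8, RHS = 2·(-5) - 2 = -12; 8 < -12 — FAILS
x = 5: LHS = |2·5 + 2| = |12| = 12, RHS = 2·5 - 2 = 8; 12 < 8 — FAILS
Hence LHS − RHS is never negative, i.e. LHS ≥ RHS throughout, so the claimed relation (<) fails for every integer in [-5, 5].

Answer: None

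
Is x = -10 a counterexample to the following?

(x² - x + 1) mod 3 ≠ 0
Substitute x = -10 into the relation:
x = -10: LHS = ((-10)² - (-10) + 1) mod 3 = 111 mod 3 = 0; 0 ≠ 0 — FAILS

Since the claim fails at x = -10, this value is a counterexample.

Answer: Yes, x = -10 is a counterexample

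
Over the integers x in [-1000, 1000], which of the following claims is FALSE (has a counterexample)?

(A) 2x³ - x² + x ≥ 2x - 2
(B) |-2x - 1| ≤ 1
(A) x = -2: LHS = 2·(-2)³ - (-2)² + (-2) = -22, RHS = 2·(-2) - 2 = -6; -22 ≥ -6 — FAILS
(B) x = 1: LHS = |-2·1 - 1| = |-3| = 3; 3 ≤ 1 — FAILS

Answer: Both A and B are false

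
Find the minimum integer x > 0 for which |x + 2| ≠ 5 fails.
Testing positive integers:
x = 1: LHS = |1 + 2| = |3| = 3; 3 ≠ 5 — holds
x = 2: LHS = |2 + 2| = |4| = 4; 4 ≠ 5 — holds
x = 3: LHS = |3 + 2| = |5| = 5; 5 ≠ 5 — FAILS  ← smallest positive counterexample

Answer: x = 3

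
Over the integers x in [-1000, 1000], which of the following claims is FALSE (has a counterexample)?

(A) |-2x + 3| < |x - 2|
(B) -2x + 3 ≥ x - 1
(A) x = 0: LHS = |-2·0 + 3| = |3| = 3, RHS = |0 - 2| = |-2| = 2; 3 < 2 — FAILS
(B) x = 2: LHS = -2·2 + 3 = -1, RHS = 2 - 1 = 1; -1 ≥ 1 — FAILS

Answer: Both A and B are false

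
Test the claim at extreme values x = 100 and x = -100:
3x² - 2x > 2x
x = 100: LHS = 3·100² - 2·100 = 29800, RHS = 2·100 = 200; 29800 > 200 — holds
x = -100: LHS = 3·(-100)² - 2·(-100) = 30200, RHS = 2·(-100) = -200; 30200 > -200 — holds

Answer: Yes, holds for both x = 100 and x = -100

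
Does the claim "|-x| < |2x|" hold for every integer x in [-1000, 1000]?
The claim fails at x = 0:
x = 0: LHS = |-0| = |0| = 0, RHS = |2·0| = |0| = 0; 0 < 0 — FAILS

Because a single integer refutes it, the statement is false.

Answer: False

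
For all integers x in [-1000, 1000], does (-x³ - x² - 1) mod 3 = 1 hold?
The claim fails at x = 0:
x = 0: LHS = (-0³ - 0² - 1) mod 3 = (-1) mod 3 = 2; 2 = 1 — FAILS

Because a single integer refutes it, the statement is false.

Answer: False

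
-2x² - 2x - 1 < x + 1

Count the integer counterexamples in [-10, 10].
Over all integers in [-10, 10], LHS − RHS is largest at x = -1, where it equals -1:
x = -1: LHS = -2·(-1)² - 2·(-1) - 1 = -1, RHS = (-1) + 1 = 0; -1 < 0 — holds
At the ends of the range:
x = -10: LHS = -2·(-10)² - 2·(-10) - 1 = -181, RHS = (-10) + 1 = -9; -181 < -9 — holds
x = 10: LHS = -2·10² - 2·10 - 1 = -221, RHS = 10 + 1 = 11; -221 < 11 — holds
Hence LHS − RHS is never zero or positive, i.e. LHS < RHS throughout, so the relation holds for every integer in [-10, 10].

No counterexample appears in that range.

Answer: 0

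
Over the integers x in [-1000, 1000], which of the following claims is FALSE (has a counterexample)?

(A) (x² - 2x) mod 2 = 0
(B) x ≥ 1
(A) x = 1: LHS = (1² - 2·1) mod 2 = (-1) mod 2 = 1; 1 = 0 — FAILS
(B) x = 0: 0 ≥ 1 — FAILS

Answer: Both A and B are false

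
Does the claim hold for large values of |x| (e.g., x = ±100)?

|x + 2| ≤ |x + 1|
x = 100: LHS = |100 + 2| = |102| = 102, RHS = |100 + 1| = |101| = 101; 102 ≤ 101 — FAILS
x = -100: LHS = |(-100) + 2| = |-98| = 98, RHS = |(-100) + 1| = |-99| = 99; 98 ≤ 99 — holds

Answer: Partially: fails for x = 100, holds for x = -100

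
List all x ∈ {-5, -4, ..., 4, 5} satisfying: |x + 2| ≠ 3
Holds for: {-4, -3, -2, -1, 0, 2, 3, 4, 5}
Fails for: {-5, 1}

Answer: {-4, -3, -2, -1, 0, 2, 3, 4, 5}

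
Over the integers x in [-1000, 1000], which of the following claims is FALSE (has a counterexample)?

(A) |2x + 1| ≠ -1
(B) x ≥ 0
(A) An absolute value is never negative, so the left side is ≥ 0 for every x, while the right side is -1. Tightest case in [-1000, 1000] is x = 0:
x = 0: LHS = |2·0 + 1| = |1| = 1; 1 ≠ -1 — holds
Hence LHS − RHS is never 0, i.e. the two sides are never equal, so the relation holds for every integer in [-1000, 1000].

(B) x = -1: -1 ≥ 0 — FAILS

Only (B) has a counterexample.

Answer: B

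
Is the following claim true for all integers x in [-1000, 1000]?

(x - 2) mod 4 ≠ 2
The claim fails at x = 0:
x = 0: LHS = (0 - 2) mod 4 = (-2) mod 4 = 2; 2 ≠ 2 — FAILS

Because a single integer refutes it, the statement is false.

Answer: False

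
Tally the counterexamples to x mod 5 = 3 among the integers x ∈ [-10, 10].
Counterexamples in [-10, 10]: {-10, -9, -8, -6, -5, -4, -3, -1, 0, 1, 2, 4, 5, 6, 7, 9, 10}.

Counting them gives 17 values.

Answer: 17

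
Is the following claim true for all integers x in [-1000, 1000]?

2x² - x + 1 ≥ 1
Over all integers in [-1000, 1000], LHS − RHS is smallest at x = 0, where it equals 0:
x = 0: LHS = 2·0² - 0 + 1 = 1; 1 ≥ 1 — holds
At the ends of the range:
x = -1000: LHS = 2·(-1000)² - (-1000) + 1 = 2001001; 2001001 ≥ 1 — holds
x = 1000: LHS = 2·1000² - 1000 + 1 = 1999001; 1999001 ≥ 1 — holds
Hence LHS − RHS is never negative, i.e. LHS ≥ RHS throughout, so the relation holds for every integer in [-1000, 1000].

No counterexample exists.

Answer: True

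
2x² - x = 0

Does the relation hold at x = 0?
x = 0: LHS = 2·0² - 0 = 0; 0 = 0 — holds

The relation is satisfied at x = 0.

Answer: Yes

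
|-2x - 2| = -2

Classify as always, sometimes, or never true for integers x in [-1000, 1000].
An absolute value is never negative, so the left side is ≥ 0 for every x, while the right side is -2. Tightest case in [-1000, 1000] is x = -1:
x = -1: LHS = |-2·(-1) - 2| = |0| = 0; 0 = -2 — FAILS
Hence LHS − RHS is never 0, i.e. the two sides are never equal, so the claimed relation (=) fails for every integer in [-1000, 1000].

No integer in the range satisfies it.

Answer: Never true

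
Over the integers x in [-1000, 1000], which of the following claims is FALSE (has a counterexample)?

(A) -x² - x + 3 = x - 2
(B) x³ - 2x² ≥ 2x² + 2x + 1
(A) x = 0: LHS = -0² - 0 + 3 = 3, RHS = 0 - 2 = -2; 3 = -2 — FAILS
(B) x = 0: LHS = 0³ - 2·0² = 0, RHS = 2·0² + 2·0 + 1 = 1; 0 ≥ 1 — FAILS

Answer: Both A and B are false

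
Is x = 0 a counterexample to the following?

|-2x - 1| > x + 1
Substitute x = 0 into the relation:
x = 0: LHS = |-2·0 - 1| = |-1| = 1, RHS = 0 + 1 = 1; 1 > 1 — FAILS

Since the claim fails at x = 0, this value is a counterexample.

Answer: Yes, x = 0 is a counterexample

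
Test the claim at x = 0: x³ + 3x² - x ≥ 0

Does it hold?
x = 0: LHS = 0³ + 3·0² - 0 = 0; 0 ≥ 0 — holds

The relation is satisfied at x = 0.

Answer: Yes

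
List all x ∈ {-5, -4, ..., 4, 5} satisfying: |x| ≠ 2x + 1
Track d = LHS − RHS over the integers in [-5, 5]. Equality would need d = 0, but d changes sign only between consecutive integers, jumping over 0:
x = -1: LHS = |-1| = 1, RHS = 2·(-1) + 1 = -1; 1 ≠ -1 — holds  (d = 2)
x = 0: LHS = |0| = 0, RHS = 2·0 + 1 = 1; 0 ≠ 1 — holds  (d = -1)
Away from these crossings d keeps a constant sign, and checking every integer in [-5, 5] confirms d ≠ 0 throughout. Hence the two sides are never equal, so the relation holds for every integer in [-5, 5].

Answer: All integers in [-5, 5]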